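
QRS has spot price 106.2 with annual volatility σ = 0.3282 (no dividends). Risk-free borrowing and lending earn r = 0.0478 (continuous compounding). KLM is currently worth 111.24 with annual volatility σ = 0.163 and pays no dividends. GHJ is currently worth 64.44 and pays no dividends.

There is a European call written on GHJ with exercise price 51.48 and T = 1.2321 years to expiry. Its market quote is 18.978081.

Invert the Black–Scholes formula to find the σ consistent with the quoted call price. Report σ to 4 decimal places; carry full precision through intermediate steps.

sigma = 0.3582

At σ = 0.3582 the Black–Scholes value reproduces the quote:
σ√T = 0.3582·√1.2321 = 0.397602
d₁ = (ln(S/K) + (r+σ²/2)T) / (σ√T) = (ln(64.44/51.48) + (0.0478+0.3582²/2)·1.2321) / 0.397602 = (0.224541 + 0.137938) / 0.397602 = 0.911663
d₂ = d₁ − σ√T = 0.911663 − 0.397602 = 0.514061
e^{−rT} = 0.942806
N(d₁) = 0.819027,  N(d₂) = 0.696396
V = S·N(d₁) − K·e^{−rT}·N(d₂) = 52.778104 − 33.800023 = 18.978081 (equal to the quote); since ∂V/∂σ > 0 for all σ, the implied volatility is unique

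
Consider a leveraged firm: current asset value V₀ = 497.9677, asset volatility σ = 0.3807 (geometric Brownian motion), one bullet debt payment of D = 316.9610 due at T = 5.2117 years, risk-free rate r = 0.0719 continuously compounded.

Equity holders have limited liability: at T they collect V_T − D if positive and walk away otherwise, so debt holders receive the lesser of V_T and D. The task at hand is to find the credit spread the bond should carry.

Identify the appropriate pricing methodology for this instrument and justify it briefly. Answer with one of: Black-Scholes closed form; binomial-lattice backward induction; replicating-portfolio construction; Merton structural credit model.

Key observation: a levered firm with one bullet debt due at 5.2117 years is the canonical structural-credit setup: equity is a call on the firm's assets struck at the face value.

framework: Merton structural credit model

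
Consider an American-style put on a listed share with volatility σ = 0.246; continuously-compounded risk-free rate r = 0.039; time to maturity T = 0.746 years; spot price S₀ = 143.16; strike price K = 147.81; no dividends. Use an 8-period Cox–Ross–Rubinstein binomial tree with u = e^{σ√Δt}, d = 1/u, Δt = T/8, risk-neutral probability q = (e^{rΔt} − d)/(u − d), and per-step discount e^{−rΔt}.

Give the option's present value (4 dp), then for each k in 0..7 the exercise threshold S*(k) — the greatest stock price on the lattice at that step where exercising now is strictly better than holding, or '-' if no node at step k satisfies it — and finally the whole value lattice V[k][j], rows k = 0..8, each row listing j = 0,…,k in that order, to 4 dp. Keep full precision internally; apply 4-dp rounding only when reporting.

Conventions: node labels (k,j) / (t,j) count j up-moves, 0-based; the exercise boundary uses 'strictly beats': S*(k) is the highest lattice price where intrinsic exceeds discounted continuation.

Δt=0.09325, u=1.07801, d=0.92763, q=0.50546, disc=e^(-rΔt)=0.99637
k=8 terminal: V=max(K-S,0) → 69.3179 56.5932 41.8056 24.6208 4.6500 0.0000 0.0000 0.0000 0.0000
k=7: j=0 S=84.6156 intr=63.1944 cont=62.6579 V=63.1944[EX]; j=1 S=98.3330 intr=49.4770 cont=48.9404 V=49.4770[EX]; j=2 S=114.2742 intr=33.5358 cont=32.9992 V=33.5358[EX]; j=3 S=132.7997 intr=15.0103 cont=14.4737 V=15.0103[EX]; j=4 S=154.3285 intr=0.0000 cont=2.2913 V=2.2913[hold]; j=5 S=179.3474 intr=0.0000 cont=0.0000 V=0.0000[hold]; j=6 S=208.4223 intr=0.0000 cont=0.0000 V=0.0000[hold]; j=7 S=242.2106 intr=0.0000 cont=0.0000 V=0.0000[hold]  S*(7)=132.7997
k=6: j=0 S=91.2168 intr=56.5932 cont=56.0567 V=56.5932[EX]; j=1 S=106.0044 intr=41.8056 cont=41.2691 V=41.8056[EX]; j=2 S=123.1892 intr=24.6208 cont=24.0842 V=24.6208[EX]; j=3 S=143.1600 intr=4.6500 cont=8.5502 V=8.5502[hold]; j=4 S=166.3683 intr=0.0000 cont=1.1290 V=1.1290[hold]; j=5 S=193.3391 intr=0.0000 cont=0.0000 V=0.0000[hold]; j=6 S=224.6822 intr=0.0000 cont=0.0000 V=0.0000[hold]  S*(6)=123.1892
k=5: j=0 S=98.3330 intr=49.4770 cont=48.9404 V=49.4770[EX]; j=1 S=114.2742 intr=33.5358 cont=32.9992 V=33.5358[EX]; j=2 S=132.7997 intr=15.0103 cont=16.4379 V=16.4379[hold]; j=3 S=154.3285 intr=0.0000 cont=4.7817 V=4.7817[hold]; j=4 S=179.3474 intr=0.0000 cont=0.5563 V=0.5563[hold]; j=5 S=208.4223 intr=0.0000 cont=0.0000 V=0.0000[hold]  S*(5)=114.2742
k=4: j=0 S=106.0044 intr=41.8056 cont=41.2691 V=41.8056[EX]; j=1 S=123.1892 intr=24.6208 cont=24.8032 V=24.8032[hold]; j=2 S=143.1600 intr=4.6500 cont=10.5079 V=10.5079[hold]; j=3 S=166.3683 intr=0.0000 cont=2.6364 V=2.6364[hold]; j=4 S=193.3391 intr=0.0000 cont=0.2741 V=0.2741[hold]  S*(4)=106.0044
k=3: j=0 S=114.2742 intr=33.5358 cont=33.0911 V=33.5358[EX]; j=1 S=132.7997 intr=15.0103 cont=17.5138 V=17.5138[hold]; j=2 S=154.3285 intr=0.0000 cont=6.5055 V=6.5055[hold]; j=3 S=179.3474 intr=0.0000 cont=1.4371 V=1.4371[hold]  S*(3)=114.2742
k=2: j=0 S=123.1892 intr=24.6208 cont=25.3450 V=25.3450[hold]; j=1 S=143.1600 intr=4.6500 cont=11.9062 V=11.9062[hold]; j=2 S=166.3683 intr=0.0000 cont=3.9293 V=3.9293[hold]  S*(2)=-
k=1: j=0 S=132.7997 intr=15.0103 cont=18.4849 V=18.4849[hold]; j=1 S=154.3285 intr=0.0000 cont=7.8457 V=7.8457[hold]  S*(1)=-
k=0: j=0 S=143.1600 intr=4.6500 cont=13.0597 V=13.0597[hold]  S*(0)=-

price = 13.0597
boundary = - - - 114.2742 106.0044 114.2742 123.1892 132.7997
tree:
13.0597
18.4849 7.8457
25.3450 11.9062 3.9293
33.5358 17.5138 6.5055 1.4371
41.8056 24.8032 10.5079 2.6364 0.2741
49.4770 33.5358 16.4379 4.7817 0.5563 0.0000
56.5932 41.8056 24.6208 8.5502 1.1290 0.0000 0.0000
63.1944 49.4770 33.5358 15.0103 2.2913 0.0000 0.0000 0.0000
69.3179 56.5932 41.8056 24.6208 4.6500 0.0000 0.0000 0.0000 0.0000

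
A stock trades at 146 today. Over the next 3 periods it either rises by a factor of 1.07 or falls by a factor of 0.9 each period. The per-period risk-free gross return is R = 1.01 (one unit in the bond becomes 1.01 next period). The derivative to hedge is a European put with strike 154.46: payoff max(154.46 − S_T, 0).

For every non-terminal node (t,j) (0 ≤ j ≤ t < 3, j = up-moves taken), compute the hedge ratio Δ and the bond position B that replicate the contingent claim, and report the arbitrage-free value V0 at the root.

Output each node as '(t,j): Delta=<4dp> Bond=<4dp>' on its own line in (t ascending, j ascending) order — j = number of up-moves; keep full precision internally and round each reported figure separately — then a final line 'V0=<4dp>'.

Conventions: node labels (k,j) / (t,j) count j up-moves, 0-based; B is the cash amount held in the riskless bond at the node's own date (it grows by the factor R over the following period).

(0,0): Delta=-0.5966 Bond=97.4317
(1,0): Delta=-1.0000 Bond=151.4165
(1,1): Delta=-0.4115 Bond=69.4912
(2,0): Delta=-1.0000 Bond=152.9307
(2,1): Delta=-1.0000 Bond=152.9307
(2,2): Delta=-0.1415 Bond=25.0527
V0=10.3323

The replicating-portfolio and risk-neutral prices coincide; use p* = (1.01−0.9)/(1.07−0.9) = 0.6471 for the latter.
Expiry values: V(3,0)=48.0260, V(3,1)=27.9218, V(3,2)=4.0201, V(3,3)=0.0000
  t=2,j=0: stock 118.2600 → up 126.5382 (V=27.9218), down 106.4340 (V=48.0260). Price 34.6707; hedge Δ=-1.0000, bond B=152.9307.
  t=2,j=1: stock 140.5980 → up 150.4399 (V=4.0201), down 126.5382 (V=27.9218). Price 12.3327; hedge Δ=-1.0000, bond B=152.9307.
  t=2,j=2: stock 167.1554 → up 178.8563 (V=0.0000), down 150.4399 (V=4.0201). Price 1.4048; hedge Δ=-0.1415, bond B=25.0527.
  t=1,j=0: stock 131.4000 → up 140.5980 (V=12.3327), down 118.2600 (V=34.6707). Price 20.0165; hedge Δ=-1.0000, bond B=151.4165.
  t=1,j=1: stock 156.2200 → up 167.1554 (V=1.4048), down 140.5980 (V=12.3327). Price 5.2096; hedge Δ=-0.4115, bond B=69.4912.
  t=0,j=0: stock 146.0000 → up 156.2200 (V=5.2096), down 131.4000 (V=20.0165). Price 10.3323; hedge Δ=-0.5966, bond B=97.4317.
As a check, the time-0 holding Δ(0,0)·S0 + B(0,0) comes to 10.3323 — exactly V0.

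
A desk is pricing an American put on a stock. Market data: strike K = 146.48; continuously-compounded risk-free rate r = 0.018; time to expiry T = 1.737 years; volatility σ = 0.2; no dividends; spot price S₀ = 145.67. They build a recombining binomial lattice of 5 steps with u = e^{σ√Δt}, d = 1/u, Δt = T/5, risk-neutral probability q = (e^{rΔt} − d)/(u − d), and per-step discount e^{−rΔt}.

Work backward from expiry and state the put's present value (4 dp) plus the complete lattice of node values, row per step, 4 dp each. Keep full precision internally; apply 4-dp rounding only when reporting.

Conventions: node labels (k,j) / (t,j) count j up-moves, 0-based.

price = 14.4351
tree:
14.4351
21.8994 7.0662
31.9178 12.0407 2.1229
44.2015 19.8941 4.2479 0.0000
55.5747 31.4053 8.5000 0.0000 0.0000
65.6832 44.2015 17.0083 0.0000 0.0000 0.0000

Δt=0.34740  u=1.12511  d=0.88880  q=0.49711  discount=0.99377
step 5 (expiry): payoffs max(K−S,0) = 65.6832 44.2015 17.0083 0.0000 0.0000 0.0000
k=4: (k=4,j=0): S=90.9053, K−S=55.5747, hold=54.6616 ⇒ V=55.5747 exercise | (k=4,j=1): S=115.0747, K−S=31.4053, hold=30.4922 ⇒ V=31.4053 exercise | (k=4,j=2): S=145.6700, K−S=0.8100, hold=8.5000 ⇒ V=8.5000 continue | (k=4,j=3): S=184.3998, K−S=0.0000, hold=0.0000 ⇒ V=0.0000 continue | (k=4,j=4): S=233.4269, K−S=0.0000, hold=0.0000 ⇒ V=0.0000 continue
k=3: (k=3,j=0): S=102.2785, K−S=44.2015, hold=43.2883 ⇒ V=44.2015 exercise | (k=3,j=1): S=129.4717, K−S=17.0083, hold=19.8941 ⇒ V=19.8941 continue | (k=3,j=2): S=163.8949, K−S=0.0000, hold=4.2479 ⇒ V=4.2479 continue | (k=3,j=3): S=207.4702, K−S=0.0000, hold=0.0000 ⇒ V=0.0000 continue
k=2: (k=2,j=0): S=115.0747, K−S=31.4053, hold=31.9178 ⇒ V=31.9178 continue | (k=2,j=1): S=145.6700, K−S=0.8100, hold=12.0407 ⇒ V=12.0407 continue | (k=2,j=2): S=184.3998, K−S=0.0000, hold=2.1229 ⇒ V=2.1229 continue
k=1: (k=1,j=0): S=129.4717, K−S=17.0083, hold=21.8994 ⇒ V=21.8994 continue | (k=1,j=1): S=163.8949, K−S=0.0000, hold=7.0662 ⇒ V=7.0662 continue
k=0: (k=0,j=0): S=145.6700, K−S=0.8100, hold=14.4351 ⇒ V=14.4351 continue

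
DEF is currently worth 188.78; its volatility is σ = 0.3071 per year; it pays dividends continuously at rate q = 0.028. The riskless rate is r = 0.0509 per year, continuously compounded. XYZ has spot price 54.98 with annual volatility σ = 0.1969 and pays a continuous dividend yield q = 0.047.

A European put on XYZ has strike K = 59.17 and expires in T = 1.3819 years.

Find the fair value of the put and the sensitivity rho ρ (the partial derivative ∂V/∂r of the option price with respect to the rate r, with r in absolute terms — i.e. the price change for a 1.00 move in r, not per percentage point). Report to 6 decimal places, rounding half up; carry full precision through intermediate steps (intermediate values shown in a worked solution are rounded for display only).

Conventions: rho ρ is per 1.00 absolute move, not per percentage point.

σ√T = 0.1969·√1.3819 = 0.231464
d₁ = (ln(S/K) + (r−q+σ²/2)T) / (σ√T) = (ln(54.98/59.17) + (0.0509−0.047+0.1969²/2)·1.3819) / 0.231464 = (-0.073445 + 0.032177) / 0.231464 = -0.178291
d₂ = d₁ − σ√T = -0.178291 − 0.231464 = -0.409755
e^{−rT} = 0.932078
e^{−qT} = 0.937115
N(−d₁) = 0.570753,  N(−d₂) = 0.659007
Put price V = K·e^{−rT}·N(−d₂) − S·e^{−qT}·N(−d₁) = 36.344940 − 29.406648 = 6.938293
ρ = −K·T·e^{−rT}·N(−d₂) = -50.225073

price = 6.938293
ρ = -50.225073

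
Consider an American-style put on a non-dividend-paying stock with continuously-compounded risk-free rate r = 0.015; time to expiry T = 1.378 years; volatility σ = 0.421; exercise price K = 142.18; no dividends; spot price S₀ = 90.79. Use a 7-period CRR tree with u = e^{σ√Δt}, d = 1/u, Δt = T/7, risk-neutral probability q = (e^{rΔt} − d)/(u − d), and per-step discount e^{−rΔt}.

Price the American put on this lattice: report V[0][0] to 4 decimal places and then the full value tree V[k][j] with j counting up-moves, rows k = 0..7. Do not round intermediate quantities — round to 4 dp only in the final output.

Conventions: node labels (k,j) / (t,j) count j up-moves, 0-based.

price = 55.4582
tree:
55.4582
67.5565 41.6859
79.6926 53.8176 27.7864
90.3394 66.8705 38.9200 14.9632
99.1722 79.6926 52.3262 23.5144 5.0735
106.5000 90.3394 66.8591 35.6908 9.4460 0.0000
112.5793 99.1722 79.6926 51.3900 17.5869 0.0000 0.0000
117.6228 106.5000 90.3394 66.8591 32.7439 0.0000 0.0000 0.0000

Δt=0.19686  u=1.20538  d=0.82962  q=0.46131  discount=0.99705
step 7 (expiry): payoffs max(K−S,0) = 117.6228 106.5000 90.3394 66.8591 32.7439 0.0000 0.0000 0.0000
k=6: (k=6,j=0): S=29.6007, K−S=112.5793, hold=112.1601 ⇒ V=112.5793 exercise | (k=6,j=1): S=43.0078, K−S=99.1722, hold=98.7530 ⇒ V=99.1722 exercise | (k=6,j=2): S=62.4874, K−S=79.6926, hold=79.2733 ⇒ V=79.6926 exercise | (k=6,j=3): S=90.7900, K−S=51.3900, hold=50.9708 ⇒ V=51.3900 exercise | (k=6,j=4): S=131.9117, K−S=10.2683, hold=17.5869 ⇒ V=17.5869 continue | (k=6,j=5): S=191.6587, K−S=0.0000, hold=0.0000 ⇒ V=0.0000 continue | (k=6,j=6): S=278.4670, K−S=0.0000, hold=0.0000 ⇒ V=0.0000 continue
k=5: (k=5,j=0): S=35.6800, K−S=106.5000, hold=106.0808 ⇒ V=106.5000 exercise | (k=5,j=1): S=51.8406, K−S=90.3394, hold=89.9202 ⇒ V=90.3394 exercise | (k=5,j=2): S=75.3209, K−S=66.8591, hold=66.4399 ⇒ V=66.8591 exercise | (k=5,j=3): S=109.4361, K−S=32.7439, hold=35.6908 ⇒ V=35.6908 continue | (k=5,j=4): S=159.0032, K−S=0.0000, hold=9.4460 ⇒ V=9.4460 continue | (k=5,j=5): S=231.0208, K−S=0.0000, hold=0.0000 ⇒ V=0.0000 continue
k=4: (k=4,j=0): S=43.0078, K−S=99.1722, hold=98.7530 ⇒ V=99.1722 exercise | (k=4,j=1): S=62.4874, K−S=79.6926, hold=79.2733 ⇒ V=79.6926 exercise | (k=4,j=2): S=90.7900, K−S=51.3900, hold=52.3262 ⇒ V=52.3262 continue | (k=4,j=3): S=131.9117, K−S=10.2683, hold=23.5144 ⇒ V=23.5144 continue | (k=4,j=4): S=191.6587, K−S=0.0000, hold=5.0735 ⇒ V=5.0735 continue
k=3: (k=3,j=0): S=51.8406, K−S=90.3394, hold=89.9202 ⇒ V=90.3394 exercise | (k=3,j=1): S=75.3209, K−S=66.8591, hold=66.8705 ⇒ V=66.8705 continue | (k=3,j=2): S=109.4361, K−S=32.7439, hold=38.9200 ⇒ V=38.9200 continue | (k=3,j=3): S=159.0032, K−S=0.0000, hold=14.9632 ⇒ V=14.9632 continue
k=2: (k=2,j=0): S=62.4874, K−S=79.6926, hold=79.2786 ⇒ V=79.6926 exercise | (k=2,j=1): S=90.7900, K−S=51.3900, hold=53.8176 ⇒ V=53.8176 continue | (k=2,j=2): S=131.9117, K−S=10.2683, hold=27.7864 ⇒ V=27.7864 continue
k=1: (k=1,j=0): S=75.3209, K−S=66.8591, hold=67.5565 ⇒ V=67.5565 continue | (k=1,j=1): S=109.4361, K−S=32.7439, hold=41.6859 ⇒ V=41.6859 continue
k=0: (k=0,j=0): S=90.7900, K−S=51.3900, hold=55.4582 ⇒ V=55.4582 continue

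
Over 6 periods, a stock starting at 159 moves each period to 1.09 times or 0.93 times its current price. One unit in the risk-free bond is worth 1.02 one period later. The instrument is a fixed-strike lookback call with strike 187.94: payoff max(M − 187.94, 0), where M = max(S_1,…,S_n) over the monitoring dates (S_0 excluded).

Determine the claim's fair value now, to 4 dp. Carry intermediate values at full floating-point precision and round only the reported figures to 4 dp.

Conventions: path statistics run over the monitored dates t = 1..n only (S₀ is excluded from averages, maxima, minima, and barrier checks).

price = 11.4865

No-arbitrage gives p* = (R−d)/(u−d) = 0.5625: enumerate every path, weight its payoff by its p*-probability, and discount by R^6.
Enumerate all 2^6 = 64 price paths (U = up ×1.09, D = down ×0.93); each path with k up-moves has probability p*^k·(1−p*)^(6−k).
DDDDDD: M=147.8700, payoff=0.0000, prob=0.007012
UDDDDD: M=173.3100, payoff=0.0000, prob=0.009016
DUDDDD: M=161.1783, payoff=0.0000, prob=0.009016
UUDDDD: M=188.9079, payoff=0.9679, prob=0.011592
DDUDDD: M=149.8958, payoff=0.0000, prob=0.009016
UDUDDD: M=175.6843, payoff=0.0000, prob=0.011592
DUUDDD: M=175.6843, payoff=0.0000, prob=0.011592
UUUDDD: M=205.9096, payoff=17.9696, prob=0.014904
DDDUDD: M=147.8700, payoff=0.0000, prob=0.009016
UDDUDD: M=173.3100, payoff=0.0000, prob=0.011592
DUDUDD: M=163.3864, payoff=0.0000, prob=0.011592
UUDUDD: M=191.4959, payoff=3.5559, prob=0.014904
DDUUDD: M=163.3864, payoff=0.0000, prob=0.011592
UDUUDD: M=191.4959, payoff=3.5559, prob=0.014904
DUUUDD: M=191.4959, payoff=3.5559, prob=0.014904
UUUUDD: M=224.4415, payoff=36.5015, prob=0.019162
DDDDUD: M=147.8700, payoff=0.0000, prob=0.009016
UDDDUD: M=173.3100, payoff=0.0000, prob=0.011592
DUDDUD: M=161.1783, payoff=0.0000, prob=0.011592
UUDDUD: M=188.9079, payoff=0.9679, prob=0.014904
DDUDUD: M=151.9494, payoff=0.0000, prob=0.011592
UDUDUD: M=178.0912, payoff=0.0000, prob=0.014904
DUUDUD: M=178.0912, payoff=0.0000, prob=0.014904
UUUDUD: M=208.7306, payoff=20.7906, prob=0.019162
DDDUUD: M=151.9494, payoff=0.0000, prob=0.011592
UDDUUD: M=178.0912, payoff=0.0000, prob=0.014904
DUDUUD: M=178.0912, payoff=0.0000, prob=0.014904
UUDUUD: M=208.7306, payoff=20.7906, prob=0.019162
DDUUUD: M=178.0912, payoff=0.0000, prob=0.014904
UDUUUD: M=208.7306, payoff=20.7906, prob=0.019162
DUUUUD: M=208.7306, payoff=20.7906, prob=0.019162
UUUUUD: M=244.6412, payoff=56.7012, prob=0.024637
DDDDDU: M=147.8700, payoff=0.0000, prob=0.009016
UDDDDU: M=173.3100, payoff=0.0000, prob=0.011592
DUDDDU: M=161.1783, payoff=0.0000, prob=0.011592
UUDDDU: M=188.9079, payoff=0.9679, prob=0.014904
DDUDDU: M=149.8958, payoff=0.0000, prob=0.011592
UDUDDU: M=175.6843, payoff=0.0000, prob=0.014904
DUUDDU: M=175.6843, payoff=0.0000, prob=0.014904
UUUDDU: M=205.9096, payoff=17.9696, prob=0.019162
DDDUDU: M=147.8700, payoff=0.0000, prob=0.011592
UDDUDU: M=173.3100, payoff=0.0000, prob=0.014904
DUDUDU: M=165.6248, payoff=0.0000, prob=0.014904
UUDUDU: M=194.1194, payoff=6.1794, prob=0.019162
DDUUDU: M=165.6248, payoff=0.0000, prob=0.014904
UDUUDU: M=194.1194, payoff=6.1794, prob=0.019162
DUUUDU: M=194.1194, payoff=6.1794, prob=0.019162
UUUUDU: M=227.5163, payoff=39.5763, prob=0.024637
DDDDUU: M=147.8700, payoff=0.0000, prob=0.011592
UDDDUU: M=173.3100, payoff=0.0000, prob=0.014904
DUDDUU: M=165.6248, payoff=0.0000, prob=0.014904
UUDDUU: M=194.1194, payoff=6.1794, prob=0.019162
DDUDUU: M=165.6248, payoff=0.0000, prob=0.014904
UDUDUU: M=194.1194, payoff=6.1794, prob=0.019162
DUUDUU: M=194.1194, payoff=6.1794, prob=0.019162
UUUDUU: M=227.5163, payoff=39.5763, prob=0.024637
DDDUUU: M=165.6248, payoff=0.0000, prob=0.014904
UDDUUU: M=194.1194, payoff=6.1794, prob=0.019162
DUDUUU: M=194.1194, payoff=6.1794, prob=0.019162
UUDUUU: M=227.5163, payoff=39.5763, prob=0.024637
DDUUUU: M=194.1194, payoff=6.1794, prob=0.019162
UDUUUU: M=227.5163, payoff=39.5763, prob=0.024637
DUUUUU: M=227.5163, payoff=39.5763, prob=0.024637
UUUUUU: M=266.6589, payoff=78.7189, prob=0.031676
Price = Σ prob·payoff / R^6 = 12.935678 / 1.126162 = 11.4865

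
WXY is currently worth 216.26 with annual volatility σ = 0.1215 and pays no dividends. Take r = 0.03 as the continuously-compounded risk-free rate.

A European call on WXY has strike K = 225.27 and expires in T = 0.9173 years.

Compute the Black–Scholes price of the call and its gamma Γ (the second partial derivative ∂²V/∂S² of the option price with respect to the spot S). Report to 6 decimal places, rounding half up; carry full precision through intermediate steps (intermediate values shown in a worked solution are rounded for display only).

σ√T = 0.1215·√0.9173 = 0.116368
d₁ = (ln(S/K) + (r+σ²/2)T) / (σ√T) = (ln(216.26/225.27) + (0.03+0.1215²/2)·0.9173) / 0.116368 = (-0.040818 + 0.034290) / 0.116368 = -0.056103
d₂ = d₁ − σ√T = -0.056103 − 0.116368 = -0.172471
e^{−rT} = 0.972856
N(d₁) = 0.477630,  N(d₂) = 0.431534
Call price V = S·N(d₁) − K·e^{−rT}·N(d₂) = 103.292223 − 94.572911 = 8.719312
φ(d₁) = (1/√(2π))·e^{−d₁²/2} = 0.398315
Γ = φ(d₁) / (S·σ·√T) = 0.015828

price = 8.719312
Γ = 0.015828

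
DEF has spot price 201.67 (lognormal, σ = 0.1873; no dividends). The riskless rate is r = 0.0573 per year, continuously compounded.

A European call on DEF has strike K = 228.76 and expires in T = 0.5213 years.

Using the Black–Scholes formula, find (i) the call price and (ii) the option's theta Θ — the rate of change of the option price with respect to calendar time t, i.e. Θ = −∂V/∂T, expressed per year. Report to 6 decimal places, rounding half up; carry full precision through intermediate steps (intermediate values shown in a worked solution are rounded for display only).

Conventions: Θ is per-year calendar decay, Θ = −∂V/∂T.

price = 4.006780
Θ = -11.257950

σ√T = 0.1873·√0.5213 = 0.135233
d₁ = (ln(S/K) + (r+σ²/2)T) / (σ√T) = (ln(201.67/228.76) + (0.0573+0.1873²/2)·0.5213) / 0.135233 = (-0.126041 + 0.039014) / 0.135233 = -0.643530
d₂ = d₁ − σ√T = -0.643530 − 0.135233 = -0.778763
e^{−rT} = 0.970571
N(d₁) = 0.259940,  N(d₂) = 0.218060
Call price V = S·N(d₁) − K·e^{−rT}·N(d₂) = 52.422121 − 48.415341 = 4.006780
φ(d₁) = (1/√(2π))·e^{−d₁²/2} = 0.324327
Θ = −S·φ(d₁)·σ/(2√T) − r·K·e^{−rT}·N(d₂) = −8.483751 − 2.774199 = -11.257950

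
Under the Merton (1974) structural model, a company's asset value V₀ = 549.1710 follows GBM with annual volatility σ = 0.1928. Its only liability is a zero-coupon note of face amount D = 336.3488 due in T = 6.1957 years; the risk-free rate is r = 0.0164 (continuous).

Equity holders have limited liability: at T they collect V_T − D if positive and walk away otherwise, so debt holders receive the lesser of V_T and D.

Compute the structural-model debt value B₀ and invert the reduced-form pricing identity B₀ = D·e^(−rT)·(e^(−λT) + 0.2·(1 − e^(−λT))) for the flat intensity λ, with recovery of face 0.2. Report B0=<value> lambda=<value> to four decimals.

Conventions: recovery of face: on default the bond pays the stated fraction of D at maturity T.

Apply the equity-as-call identities (strike 336.3488, horizon 6.1957 years):
d₁ = [ln(V₀/D) + (r + σ²/2)T] / (σ√T)
   = [ln(549.1710/336.3488) + (0.0164 + 0.5·0.1928²)·6.1957] / (0.1928·√6.1957)
   = [0.490261 + 0.216762] / 0.479902 = 1.473267
d₂ = d₁ − σ√T = 1.473267 − 0.479902 = 0.993366
N(d₁) = 0.929661,  N(d₂) = 0.839734,  e^(−rT) = 0.903382
E₀ = V₀·N(d₁) − D·e^(−rT)·N(d₂)
   = 549.1710·0.929661 − 336.3488·0.903382·0.839734 = 255.388089
B₀ = V₀ − E₀ = 549.1710 − 255.388089 = 293.782911
e^(−λT) = (B₀·e^(rT)/D − 0.2)/(1 − 0.2) = (293.7829·1.106951/336.3488 − 0.2)/0.8 = 0.95857910
λ = −ln(0.95857910)/6.1957 = 0.006828

B0=293.7829 lambda=0.0068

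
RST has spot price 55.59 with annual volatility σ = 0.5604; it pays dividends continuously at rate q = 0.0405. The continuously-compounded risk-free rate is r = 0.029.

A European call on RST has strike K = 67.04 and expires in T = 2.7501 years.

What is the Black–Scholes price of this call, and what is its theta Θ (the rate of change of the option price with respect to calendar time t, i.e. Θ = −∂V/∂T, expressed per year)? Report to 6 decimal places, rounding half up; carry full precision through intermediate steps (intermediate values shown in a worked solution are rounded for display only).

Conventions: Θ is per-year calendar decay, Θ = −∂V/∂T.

price = 14.397974
Θ = -2.510047

σ√T = 0.5604·√2.7501 = 0.929335
d₁ = (ln(S/K) + (r−q+σ²/2)T) / (σ√T) = (ln(55.59/67.04) + (0.029−0.0405+0.5604²/2)·2.7501) / 0.929335 = (-0.187286 + 0.400206) / 0.929335 = 0.229110
d₂ = d₁ − σ√T = 0.229110 − 0.929335 = -0.700226
e^{−rT} = 0.923344
e^{−qT} = 0.894600
N(d₁) = 0.590608,  N(d₂) = 0.241893
Call price V = S·e^{−qT}·N(d₁) − K·e^{−rT}·N(d₂) = 29.371410 − 14.973437 = 14.397974
φ(d₁) = (1/√(2π))·e^{−d₁²/2} = 0.388608
Θ = −S·e^{−qT}·φ(d₁)·σ/(2√T) + q·S·e^{−qT}·N(d₁) − r·K·e^{−rT}·N(d₂) = −3.265359 + 1.189542 − 0.434230 = -2.510047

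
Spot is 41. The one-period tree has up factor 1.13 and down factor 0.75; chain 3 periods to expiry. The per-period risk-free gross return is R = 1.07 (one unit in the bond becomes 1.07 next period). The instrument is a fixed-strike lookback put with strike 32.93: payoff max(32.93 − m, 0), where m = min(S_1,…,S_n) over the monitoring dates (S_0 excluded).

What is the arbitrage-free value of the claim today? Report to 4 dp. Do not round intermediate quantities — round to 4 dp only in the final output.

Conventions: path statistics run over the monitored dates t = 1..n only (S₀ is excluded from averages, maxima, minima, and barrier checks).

price = 0.6540

With p* = (R−d)/(u−d) = 0.8421, sum probability × payoff across the paths and divide by R^3.
Enumerate all 2^3 = 8 price paths (U = up ×1.13, D = down ×0.75); each path with k up-moves has probability p*^k·(1−p*)^(3−k).
DDD: m=17.2969, payoff=15.6331, prob=0.003936
UDD: m=26.0606, payoff=6.8694, prob=0.020994
DUD: m=26.0606, payoff=6.8694, prob=0.020994
UUD: m=39.2647, payoff=0.0000, prob=0.111970
DDU: m=23.0625, payoff=9.8675, prob=0.020994
UDU: m=34.7475, payoff=0.0000, prob=0.111970
DUU: m=30.7500, payoff=2.1800, prob=0.111970
UUU: m=46.3300, payoff=0.0000, prob=0.597172
Price = Σ prob·payoff / R^3 = 0.801230 / 1.225043 = 0.6540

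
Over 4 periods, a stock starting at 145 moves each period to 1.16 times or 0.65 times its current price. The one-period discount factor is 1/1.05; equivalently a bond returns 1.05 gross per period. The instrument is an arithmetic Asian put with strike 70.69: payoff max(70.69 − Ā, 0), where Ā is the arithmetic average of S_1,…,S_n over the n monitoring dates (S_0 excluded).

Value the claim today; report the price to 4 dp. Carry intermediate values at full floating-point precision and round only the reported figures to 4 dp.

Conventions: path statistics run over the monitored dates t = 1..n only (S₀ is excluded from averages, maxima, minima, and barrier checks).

With p* = (R−d)/(u−d) = 0.7843, sum probability × payoff across the paths and divide by R^4.
Enumerate all 2^4 = 16 price paths (U = up ×1.16, D = down ×0.65); each path with k up-moves has probability p*^k·(1−p*)^(4−k).
DDDD: Ā=55.3041, payoff=15.3859, prob=0.002164
UDDD: Ā=98.6966, payoff=0.0000, prob=0.007870
DUDD: Ā=80.2091, payoff=0.0000, prob=0.007870
UUDD: Ā=143.1424, payoff=0.0000, prob=0.028617
DDUD: Ā=68.1922, payoff=2.4978, prob=0.007870
UDUD: Ā=121.6969, payoff=0.0000, prob=0.028617
DUUD: Ā=103.2094, payoff=0.0000, prob=0.028617
UUUD: Ā=184.1891, payoff=0.0000, prob=0.104062
DDDU: Ā=60.3813, payoff=10.3087, prob=0.007870
UDDU: Ā=107.7573, payoff=0.0000, prob=0.028617
DUDU: Ā=89.2698, payoff=0.0000, prob=0.028617
UUDU: Ā=159.3123, payoff=0.0000, prob=0.104062
DDUU: Ā=77.2530, payoff=0.0000, prob=0.028617
UDUU: Ā=137.8668, payoff=0.0000, prob=0.104062
DUUU: Ā=119.3793, payoff=0.0000, prob=0.104062
UUUU: Ā=213.0462, payoff=0.0000, prob=0.378407
Price = Σ prob·payoff / R^4 = 0.134081 / 1.215506 = 0.1103

price = 0.1103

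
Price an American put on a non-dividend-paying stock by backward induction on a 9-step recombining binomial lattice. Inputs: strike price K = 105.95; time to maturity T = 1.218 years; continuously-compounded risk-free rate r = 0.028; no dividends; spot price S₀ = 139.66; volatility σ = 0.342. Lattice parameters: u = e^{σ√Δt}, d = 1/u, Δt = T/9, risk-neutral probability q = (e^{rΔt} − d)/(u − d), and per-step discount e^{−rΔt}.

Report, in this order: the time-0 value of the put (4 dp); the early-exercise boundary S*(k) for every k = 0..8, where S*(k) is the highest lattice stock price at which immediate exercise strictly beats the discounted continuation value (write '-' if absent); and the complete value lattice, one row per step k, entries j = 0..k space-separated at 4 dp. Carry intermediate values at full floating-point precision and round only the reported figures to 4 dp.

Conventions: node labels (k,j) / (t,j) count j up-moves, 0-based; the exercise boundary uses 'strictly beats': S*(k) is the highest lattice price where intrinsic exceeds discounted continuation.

Δt=0.13533  u=1.13407  d=0.88178  q=0.48364  discount=0.99622
step 9 (expiry): payoffs max(K−S,0) = 60.9399 48.0618 31.4990 10.1973 0.0000 0.0000 0.0000 0.0000 0.0000 0.0000
step 8: (k=8,j=0): S=51.0446, K−S=54.9054, hold=54.5047 ⇒ V=54.9054 exercise | (k=8,j=1): S=65.6494, K−S=40.3006, hold=39.8999 ⇒ V=40.3006 exercise | (k=8,j=2): S=84.4328, K−S=21.5172, hold=21.1165 ⇒ V=21.5172 exercise | (k=8,j=3): S=108.5904, K−S=0.0000, hold=5.2456 ⇒ V=5.2456 continue | (k=8,j=4): S=139.6600, K−S=0.0000, hold=0.0000 ⇒ V=0.0000 continue | (k=8,j=5): S=179.6191, K−S=0.0000, hold=0.0000 ⇒ V=0.0000 continue | (k=8,j=6): S=231.0112, K−S=0.0000, hold=0.0000 ⇒ V=0.0000 continue | (k=8,j=7): S=297.1075, K−S=0.0000, hold=0.0000 ⇒ V=0.0000 continue | (k=8,j=8): S=382.1151, K−S=0.0000, hold=0.0000 ⇒ V=0.0000 continue  boundary S*=84.4328
step 7: (k=7,j=0): S=57.8882, K−S=48.0618, hold=47.6611 ⇒ V=48.0618 exercise | (k=7,j=1): S=74.4510, K−S=31.4990, hold=31.0983 ⇒ V=31.4990 exercise | (k=7,j=2): S=95.7527, K−S=10.1973, hold=13.5961 ⇒ V=13.5961 continue | (k=7,j=3): S=123.1493, K−S=0.0000, hold=2.6984 ⇒ V=2.6984 continue | (k=7,j=4): S=158.3844, K−S=0.0000, hold=0.0000 ⇒ V=0.0000 continue | (k=7,j=5): S=203.7008, K−S=0.0000, hold=0.0000 ⇒ V=0.0000 continue | (k=7,j=6): S=261.9832, K−S=0.0000, hold=0.0000 ⇒ V=0.0000 continue | (k=7,j=7): S=336.9410, K−S=0.0000, hold=0.0000 ⇒ V=0.0000 continue  boundary S*=74.4510
step 6: (k=6,j=0): S=65.6494, K−S=40.3006, hold=39.8999 ⇒ V=40.3006 exercise | (k=6,j=1): S=84.4328, K−S=21.5172, hold=22.7541 ⇒ V=22.7541 continue | (k=6,j=2): S=108.5904, K−S=0.0000, hold=8.2941 ⇒ V=8.2941 continue | (k=6,j=3): S=139.6600, K−S=0.0000, hold=1.3881 ⇒ V=1.3881 continue | (k=6,j=4): S=179.6191, K−S=0.0000, hold=0.0000 ⇒ V=0.0000 continue | (k=6,j=5): S=231.0112, K−S=0.0000, hold=0.0000 ⇒ V=0.0000 continue | (k=6,j=6): S=297.1075, K−S=0.0000, hold=0.0000 ⇒ V=0.0000 continue  boundary S*=65.6494
step 5: (k=5,j=0): S=74.4510, K−S=31.4990, hold=31.6942 ⇒ V=31.6942 continue | (k=5,j=1): S=95.7527, K−S=10.1973, hold=15.7011 ⇒ V=15.7011 continue | (k=5,j=2): S=123.1493, K−S=0.0000, hold=4.9353 ⇒ V=4.9353 continue | (k=5,j=3): S=158.3844, K−S=0.0000, hold=0.7140 ⇒ V=0.7140 continue | (k=5,j=4): S=203.7008, K−S=0.0000, hold=0.0000 ⇒ V=0.0000 continue | (k=5,j=5): S=261.9832, K−S=0.0000, hold=0.0000 ⇒ V=0.0000 continue  boundary S*=-
step 4: (k=4,j=0): S=84.4328, K−S=21.5172, hold=23.8687 ⇒ V=23.8687 continue | (k=4,j=1): S=108.5904, K−S=0.0000, hold=10.4547 ⇒ V=10.4547 continue | (k=4,j=2): S=139.6600, K−S=0.0000, hold=2.8828 ⇒ V=2.8828 continue | (k=4,j=3): S=179.6191, K−S=0.0000, hold=0.3673 ⇒ V=0.3673 continue | (k=4,j=4): S=231.0112, K−S=0.0000, hold=0.0000 ⇒ V=0.0000 continue  boundary S*=-
step 3: (k=3,j=0): S=95.7527, K−S=10.1973, hold=17.3155 ⇒ V=17.3155 continue | (k=3,j=1): S=123.1493, K−S=0.0000, hold=6.7670 ⇒ V=6.7670 continue | (k=3,j=2): S=158.3844, K−S=0.0000, hold=1.6599 ⇒ V=1.6599 continue | (k=3,j=3): S=203.7008, K−S=0.0000, hold=0.1889 ⇒ V=0.1889 continue  boundary S*=-
step 2: (k=2,j=0): S=108.5904, K−S=0.0000, hold=12.1676 ⇒ V=12.1676 continue | (k=2,j=1): S=139.6600, K−S=0.0000, hold=4.2808 ⇒ V=4.2808 continue | (k=2,j=2): S=179.6191, K−S=0.0000, hold=0.9449 ⇒ V=0.9449 continue  boundary S*=-
step 1: (k=1,j=0): S=123.1493, K−S=0.0000, hold=8.3217 ⇒ V=8.3217 continue | (k=1,j=1): S=158.3844, K−S=0.0000, hold=2.6573 ⇒ V=2.6573 continue  boundary S*=-
step 0: (k=0,j=0): S=139.6600, K−S=0.0000, hold=5.5611 ⇒ V=5.5611 continue  boundary S*=-

price = 5.5611
boundary = - - - - - - 65.6494 74.4510 84.4328
tree:
5.5611
8.3217 2.6573
12.1676 4.2808 0.9449
17.3155 6.7670 1.6599 0.1889
23.8687 10.4547 2.8828 0.3673 0.0000
31.6942 15.7011 4.9353 0.7140 0.0000 0.0000
40.3006 22.7541 8.2941 1.3881 0.0000 0.0000 0.0000
48.0618 31.4990 13.5961 2.6984 0.0000 0.0000 0.0000 0.0000
54.9054 40.3006 21.5172 5.2456 0.0000 0.0000 0.0000 0.0000 0.0000
60.9399 48.0618 31.4990 10.1973 0.0000 0.0000 0.0000 0.0000 0.0000 0.0000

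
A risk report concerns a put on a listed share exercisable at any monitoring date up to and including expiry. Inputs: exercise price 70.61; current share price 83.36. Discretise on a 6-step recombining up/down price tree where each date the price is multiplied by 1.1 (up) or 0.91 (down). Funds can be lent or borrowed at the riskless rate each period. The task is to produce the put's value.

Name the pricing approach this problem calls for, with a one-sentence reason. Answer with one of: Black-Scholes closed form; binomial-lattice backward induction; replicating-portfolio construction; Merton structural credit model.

framework: binomial-lattice backward induction

Key observation: an American put (K = 70.61, S₀ = 83.36) on a 6-date tree has no closed form — the optimal stopping decision is embedded and must be resolved recursively from expiry.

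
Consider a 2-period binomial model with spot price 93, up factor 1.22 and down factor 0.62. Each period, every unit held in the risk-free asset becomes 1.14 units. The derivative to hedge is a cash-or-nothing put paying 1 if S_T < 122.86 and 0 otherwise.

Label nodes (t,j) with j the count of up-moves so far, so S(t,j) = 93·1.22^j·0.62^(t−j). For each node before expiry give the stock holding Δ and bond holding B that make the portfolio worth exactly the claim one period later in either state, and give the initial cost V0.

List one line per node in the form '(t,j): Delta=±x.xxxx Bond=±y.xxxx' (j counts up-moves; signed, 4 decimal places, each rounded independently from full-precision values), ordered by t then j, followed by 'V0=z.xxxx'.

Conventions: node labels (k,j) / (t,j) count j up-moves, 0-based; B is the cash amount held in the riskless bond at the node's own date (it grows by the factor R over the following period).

Under the risk-neutral measure, an up-move has probability p* = (R−d)/(u−d) = 0.8667 and values discount at R = 1.14.
Expiry values: V(2,0)=1.0000, V(2,1)=1.0000, V(2,2)=0.0000
(1,0): S=57.6600. Δ = (V_up−V_dn)/(S_up−S_dn) = (1.0000−1.0000)/(70.3452−35.7492) = 0.0000. V = [p*·1.0000 + (1−p*)·1.0000]/1.14 = 0.8772. B = V − Δ·S = 0.8772.
(1,1): S=113.4600. Δ = (V_up−V_dn)/(S_up−S_dn) = (0.0000−1.0000)/(138.4212−70.3452) = -0.0147. V = [p*·0.0000 + (1−p*)·1.0000]/1.14 = 0.1170. B = V − Δ·S = 1.7836.
(0,0): S=93.0000. Δ = (V_up−V_dn)/(S_up−S_dn) = (0.1170−0.8772)/(113.4600−57.6600) = -0.0136. V = [p*·0.1170 + (1−p*)·0.8772]/1.14 = 0.1915. B = V − Δ·S = 1.4586.
As a check, the time-0 holding Δ(0,0)·S0 + B(0,0) comes to 0.1915 — exactly V0.

(0,0): Delta=-0.0136 Bond=1.4586
(1,0): Delta=0.0000 Bond=0.8772
(1,1): Delta=-0.0147 Bond=1.7836
V0=0.1915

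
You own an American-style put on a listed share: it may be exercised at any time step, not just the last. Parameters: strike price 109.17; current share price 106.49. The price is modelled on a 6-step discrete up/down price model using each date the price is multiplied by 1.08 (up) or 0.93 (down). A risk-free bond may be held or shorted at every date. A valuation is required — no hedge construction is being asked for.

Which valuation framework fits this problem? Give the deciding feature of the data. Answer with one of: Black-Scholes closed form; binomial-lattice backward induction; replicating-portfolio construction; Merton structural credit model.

Key observation: the put (strike 109.17 on spot 106.49) is American-style on a 6-step discrete price model, so the early-exercise decision at every node requires stepwise backward valuation — a closed form cannot price the exercise right.

framework: binomial-lattice backward induction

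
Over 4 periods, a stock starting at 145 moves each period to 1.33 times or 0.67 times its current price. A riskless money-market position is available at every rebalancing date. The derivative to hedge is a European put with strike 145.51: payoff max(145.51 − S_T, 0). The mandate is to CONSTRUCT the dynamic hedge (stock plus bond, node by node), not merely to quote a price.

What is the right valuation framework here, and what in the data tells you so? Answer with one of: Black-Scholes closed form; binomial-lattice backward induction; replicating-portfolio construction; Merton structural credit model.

framework: replicating-portfolio construction

Key observation: the task asks for the hedge itself — share and bond holdings at every node of the 4-period tree on spot 145 with factors 1.33/0.67 — which is exactly what the replicating-portfolio construction produces.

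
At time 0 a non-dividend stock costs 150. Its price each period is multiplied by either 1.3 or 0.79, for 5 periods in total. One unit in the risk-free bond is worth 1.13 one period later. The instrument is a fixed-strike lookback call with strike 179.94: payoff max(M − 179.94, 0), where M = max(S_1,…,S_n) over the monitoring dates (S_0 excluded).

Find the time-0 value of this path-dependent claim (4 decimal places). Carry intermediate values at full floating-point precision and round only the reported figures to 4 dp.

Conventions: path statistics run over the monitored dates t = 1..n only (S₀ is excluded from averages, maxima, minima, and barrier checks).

Under the martingale measure an up-move has probability p* = 0.6667; value the claim as the probability-weighted average of per-path payoffs, discounted 5 periods at R = 1.13.
Enumerate all 2^5 = 32 price paths (U = up ×1.3, D = down ×0.79); each path with k up-moves has probability p*^k·(1−p*)^(5−k).
DDDDD: M=118.5000, payoff=0.0000, prob=0.004115
UDDDD: M=195.0000, payoff=15.0600, prob=0.008230
DUDDD: M=154.0500, payoff=0.0000, prob=0.008230
UUDDD: M=253.5000, payoff=73.5600, prob=0.016461
DDUDD: M=121.6995, payoff=0.0000, prob=0.008230
UDUDD: M=200.2650, payoff=20.3250, prob=0.016461
DUUDD: M=200.2650, payoff=20.3250, prob=0.016461
UUUDD: M=329.5500, payoff=149.6100, prob=0.032922
DDDUD: M=118.5000, payoff=0.0000, prob=0.008230
UDDUD: M=195.0000, payoff=15.0600, prob=0.016461
DUDUD: M=158.2094, payoff=0.0000, prob=0.016461
UUDUD: M=260.3445, payoff=80.4045, prob=0.032922
DDUUD: M=158.2094, payoff=0.0000, prob=0.016461
UDUUD: M=260.3445, payoff=80.4045, prob=0.032922
DUUUD: M=260.3445, payoff=80.4045, prob=0.032922
UUUUD: M=428.4150, payoff=248.4750, prob=0.065844
DDDDU: M=118.5000, payoff=0.0000, prob=0.008230
UDDDU: M=195.0000, payoff=15.0600, prob=0.016461
DUDDU: M=154.0500, payoff=0.0000, prob=0.016461
UUDDU: M=253.5000, payoff=73.5600, prob=0.032922
DDUDU: M=124.9854, payoff=0.0000, prob=0.016461
UDUDU: M=205.6722, payoff=25.7322, prob=0.032922
DUUDU: M=205.6722, payoff=25.7322, prob=0.032922
UUUDU: M=338.4479, payoff=158.5078, prob=0.065844
DDDUU: M=124.9854, payoff=0.0000, prob=0.016461
UDDUU: M=205.6722, payoff=25.7322, prob=0.032922
DUDUU: M=205.6722, payoff=25.7322, prob=0.032922
UUDUU: M=338.4479, payoff=158.5078, prob=0.065844
DDUUU: M=205.6722, payoff=25.7322, prob=0.032922
UDUUU: M=338.4479, payoff=158.5078, prob=0.065844
DUUUU: M=338.4479, payoff=158.5078, prob=0.065844
UUUUU: M=556.9395, payoff=376.9995, prob=0.131687
Price = Σ prob·payoff / R^5 = 129.777286 / 1.842435 = 70.4379

price = 70.4379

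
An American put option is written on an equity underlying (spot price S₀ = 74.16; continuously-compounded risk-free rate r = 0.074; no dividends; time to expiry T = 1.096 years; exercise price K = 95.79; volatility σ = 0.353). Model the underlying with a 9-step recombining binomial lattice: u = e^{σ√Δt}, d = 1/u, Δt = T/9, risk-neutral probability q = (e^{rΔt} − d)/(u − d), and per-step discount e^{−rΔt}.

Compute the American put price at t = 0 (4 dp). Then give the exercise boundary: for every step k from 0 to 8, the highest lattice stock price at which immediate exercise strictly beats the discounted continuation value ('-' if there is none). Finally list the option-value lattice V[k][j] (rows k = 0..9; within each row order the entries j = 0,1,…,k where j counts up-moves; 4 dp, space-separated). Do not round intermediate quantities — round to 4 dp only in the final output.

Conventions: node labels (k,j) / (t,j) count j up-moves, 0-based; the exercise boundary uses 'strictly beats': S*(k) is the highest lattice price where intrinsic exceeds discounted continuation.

price = 23.0243
boundary = - 65.5648 57.9659 65.5648 57.9659 65.5648 74.1600 65.5648 74.1600
tree:
23.0243
30.2252 16.4031
37.8241 22.6198 10.6248
44.5424 30.2252 15.5964 5.9590
50.4820 37.8241 22.1340 9.4903 2.6166
55.7332 44.5424 30.2252 14.6273 4.6426 0.6847
60.3758 50.4820 37.8241 21.6300 8.0495 1.3982 0.0000
64.4803 55.7332 44.5424 30.2252 13.5151 2.8553 0.0000 0.0000
68.1091 60.3758 50.4820 37.8241 21.6300 5.8311 0.0000 0.0000 0.0000
71.3173 64.4803 55.7332 44.5424 30.2252 11.9081 0.0000 0.0000 0.0000 0.0000

Δt=0.12178  u=1.13109  d=0.88410  q=0.50589  discount=0.99103
step 9 (expiry): payoffs max(K−S,0) = 71.3173 64.4803 55.7332 44.5424 30.2252 11.9081 0.0000 0.0000 0.0000 0.0000
step 8: (k=8,j=0): S=27.6809, K−S=68.1091, hold=67.2498 ⇒ V=68.1091 exercise | (k=8,j=1): S=35.4142, K−S=60.3758, hold=59.5164 ⇒ V=60.3758 exercise | (k=8,j=2): S=45.3080, K−S=50.4820, hold=49.6226 ⇒ V=50.4820 exercise | (k=8,j=3): S=57.9659, K−S=37.8241, hold=36.9648 ⇒ V=37.8241 exercise | (k=8,j=4): S=74.1600, K−S=21.6300, hold=20.7707 ⇒ V=21.6300 exercise | (k=8,j=5): S=94.8783, K−S=0.9117, hold=5.8311 ⇒ V=5.8311 continue | (k=8,j=6): S=121.3848, K−S=0.0000, hold=0.0000 ⇒ V=0.0000 continue | (k=8,j=7): S=155.2965, K−S=0.0000, hold=0.0000 ⇒ V=0.0000 continue | (k=8,j=8): S=198.6823, K−S=0.0000, hold=0.0000 ⇒ V=0.0000 continue  boundary S*=74.1600
step 7: (k=7,j=0): S=31.3097, K−S=64.4803, hold=63.6210 ⇒ V=64.4803 exercise | (k=7,j=1): S=40.0568, K−S=55.7332, hold=54.8739 ⇒ V=55.7332 exercise | (k=7,j=2): S=51.2476, K−S=44.5424, hold=43.6830 ⇒ V=44.5424 exercise | (k=7,j=3): S=65.5648, K−S=30.2252, hold=29.3658 ⇒ V=30.2252 exercise | (k=7,j=4): S=83.8819, K−S=11.9081, hold=13.5151 ⇒ V=13.5151 continue | (k=7,j=5): S=107.3163, K−S=0.0000, hold=2.8553 ⇒ V=2.8553 continue | (k=7,j=6): S=137.2977, K−S=0.0000, hold=0.0000 ⇒ V=0.0000 continue | (k=7,j=7): S=175.6550, K−S=0.0000, hold=0.0000 ⇒ V=0.0000 continue  boundary S*=65.5648
step 6: (k=6,j=0): S=35.4142, K−S=60.3758, hold=59.5164 ⇒ V=60.3758 exercise | (k=6,j=1): S=45.3080, K−S=50.4820, hold=49.6226 ⇒ V=50.4820 exercise | (k=6,j=2): S=57.9659, K−S=37.8241, hold=36.9648 ⇒ V=37.8241 exercise | (k=6,j=3): S=74.1600, K−S=21.6300, hold=21.5764 ⇒ V=21.6300 exercise | (k=6,j=4): S=94.8783, K−S=0.9117, hold=8.0495 ⇒ V=8.0495 continue | (k=6,j=5): S=121.3848, K−S=0.0000, hold=1.3982 ⇒ V=1.3982 continue | (k=6,j=6): S=155.2965, K−S=0.0000, hold=0.0000 ⇒ V=0.0000 continue  boundary S*=74.1600
step 5: (k=5,j=0): S=40.0568, K−S=55.7332, hold=54.8739 ⇒ V=55.7332 exercise | (k=5,j=1): S=51.2476, K−S=44.5424, hold=43.6830 ⇒ V=44.5424 exercise | (k=5,j=2): S=65.5648, K−S=30.2252, hold=29.3658 ⇒ V=30.2252 exercise | (k=5,j=3): S=83.8819, K−S=11.9081, hold=14.6273 ⇒ V=14.6273 continue | (k=5,j=4): S=107.3163, K−S=0.0000, hold=4.6426 ⇒ V=4.6426 continue | (k=5,j=5): S=137.2977, K−S=0.0000, hold=0.6847 ⇒ V=0.6847 continue  boundary S*=65.5648
step 4: (k=4,j=0): S=45.3080, K−S=50.4820, hold=49.6226 ⇒ V=50.4820 exercise | (k=4,j=1): S=57.9659, K−S=37.8241, hold=36.9648 ⇒ V=37.8241 exercise | (k=4,j=2): S=74.1600, K−S=21.6300, hold=22.1340 ⇒ V=22.1340 continue | (k=4,j=3): S=94.8783, K−S=0.9117, hold=9.4903 ⇒ V=9.4903 continue | (k=4,j=4): S=121.3848, K−S=0.0000, hold=2.6166 ⇒ V=2.6166 continue  boundary S*=57.9659
step 3: (k=3,j=0): S=51.2476, K−S=44.5424, hold=43.6830 ⇒ V=44.5424 exercise | (k=3,j=1): S=65.5648, K−S=30.2252, hold=29.6185 ⇒ V=30.2252 exercise | (k=3,j=2): S=83.8819, K−S=11.9081, hold=15.5964 ⇒ V=15.5964 continue | (k=3,j=3): S=107.3163, K−S=0.0000, hold=5.9590 ⇒ V=5.9590 continue  boundary S*=65.5648
step 2: (k=2,j=0): S=57.9659, K−S=37.8241, hold=36.9648 ⇒ V=37.8241 exercise | (k=2,j=1): S=74.1600, K−S=21.6300, hold=22.6198 ⇒ V=22.6198 continue | (k=2,j=2): S=94.8783, K−S=0.9117, hold=10.6248 ⇒ V=10.6248 continue  boundary S*=57.9659
step 1: (k=1,j=0): S=65.5648, K−S=30.2252, hold=29.8621 ⇒ V=30.2252 exercise | (k=1,j=1): S=83.8819, K−S=11.9081, hold=16.4031 ⇒ V=16.4031 continue  boundary S*=65.5648
step 0: (k=0,j=0): S=74.1600, K−S=21.6300, hold=23.0243 ⇒ V=23.0243 continue  boundary S*=-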